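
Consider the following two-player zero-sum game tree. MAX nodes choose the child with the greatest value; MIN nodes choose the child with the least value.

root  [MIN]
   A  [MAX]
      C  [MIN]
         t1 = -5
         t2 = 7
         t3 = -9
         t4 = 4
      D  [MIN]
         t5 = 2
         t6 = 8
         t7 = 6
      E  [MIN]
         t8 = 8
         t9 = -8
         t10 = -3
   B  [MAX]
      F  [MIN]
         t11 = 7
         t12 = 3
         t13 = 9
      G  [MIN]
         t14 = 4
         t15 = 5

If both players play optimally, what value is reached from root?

C (MIN): min(-5, 7, -9, 4) = -9
D (MIN): min(2, 8, 6) = 2
E (MIN): min(8, -8, -3) = -8
A (MAX): max(-9, 2, -8) = 2
F (MIN): min(7, 3, 9) = 3
G (MIN): min(4, 5) = 4
B (MAX): max(3, 4) = 4
root (MIN): min(2, 4) = 2

2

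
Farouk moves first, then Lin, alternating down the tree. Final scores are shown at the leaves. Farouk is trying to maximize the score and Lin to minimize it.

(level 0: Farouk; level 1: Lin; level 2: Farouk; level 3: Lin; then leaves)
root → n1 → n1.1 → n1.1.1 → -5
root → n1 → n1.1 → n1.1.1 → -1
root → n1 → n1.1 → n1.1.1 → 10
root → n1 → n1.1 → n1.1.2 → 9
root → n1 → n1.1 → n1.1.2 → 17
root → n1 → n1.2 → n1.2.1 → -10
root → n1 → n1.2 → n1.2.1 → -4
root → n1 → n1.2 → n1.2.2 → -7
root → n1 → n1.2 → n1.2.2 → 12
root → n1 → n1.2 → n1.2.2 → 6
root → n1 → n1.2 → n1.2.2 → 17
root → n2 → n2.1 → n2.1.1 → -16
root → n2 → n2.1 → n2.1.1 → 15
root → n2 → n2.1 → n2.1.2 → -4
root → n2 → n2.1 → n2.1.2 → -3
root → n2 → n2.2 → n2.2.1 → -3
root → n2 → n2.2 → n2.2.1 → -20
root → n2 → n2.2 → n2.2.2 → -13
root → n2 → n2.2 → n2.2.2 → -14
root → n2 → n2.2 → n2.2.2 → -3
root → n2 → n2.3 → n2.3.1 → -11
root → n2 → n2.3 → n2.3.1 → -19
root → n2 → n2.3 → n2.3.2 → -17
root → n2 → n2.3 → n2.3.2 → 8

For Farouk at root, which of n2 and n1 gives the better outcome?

n1

n2.1.1 (Lin): min(-16, 15) = -16
n2.1.2 (Lin): min(-4, -3) = -4
n2.1 (Farouk): max(-16, -4) = -4
n2.2.1 (Lin): min(-3, -20) = -20
n2.2.2 (Lin): min(-13, -14, -3) = -14
n2.2 (Farouk): max(-20, -14) = -14
n2.3.1 (Lin): min(-11, -19) = -19
n2.3.2 (Lin): min(-17, 8) = -17
n2.3 (Farouk): max(-19, -17) = -17
n2 (Lin): min(-4, -14, -17) = -17
n1.1.1 (Lin): min(-5, -1, 10) = -5
n1.1.2 (Lin): min(9, 17) = 9
n1.1 (Farouk): max(-5, 9) = 9
n1.2.1 (Lin): min(-10, -4) = -10
n1.2.2 (Lin): min(-7, 12, 6, 17) = -7
n1.2 (Farouk): max(-10, -7) = -7
n1 (Lin): min(9, -7) = -7
Farouk prefers the higher value; n2=-17, n1=-7. n1 is better since -7 > -17.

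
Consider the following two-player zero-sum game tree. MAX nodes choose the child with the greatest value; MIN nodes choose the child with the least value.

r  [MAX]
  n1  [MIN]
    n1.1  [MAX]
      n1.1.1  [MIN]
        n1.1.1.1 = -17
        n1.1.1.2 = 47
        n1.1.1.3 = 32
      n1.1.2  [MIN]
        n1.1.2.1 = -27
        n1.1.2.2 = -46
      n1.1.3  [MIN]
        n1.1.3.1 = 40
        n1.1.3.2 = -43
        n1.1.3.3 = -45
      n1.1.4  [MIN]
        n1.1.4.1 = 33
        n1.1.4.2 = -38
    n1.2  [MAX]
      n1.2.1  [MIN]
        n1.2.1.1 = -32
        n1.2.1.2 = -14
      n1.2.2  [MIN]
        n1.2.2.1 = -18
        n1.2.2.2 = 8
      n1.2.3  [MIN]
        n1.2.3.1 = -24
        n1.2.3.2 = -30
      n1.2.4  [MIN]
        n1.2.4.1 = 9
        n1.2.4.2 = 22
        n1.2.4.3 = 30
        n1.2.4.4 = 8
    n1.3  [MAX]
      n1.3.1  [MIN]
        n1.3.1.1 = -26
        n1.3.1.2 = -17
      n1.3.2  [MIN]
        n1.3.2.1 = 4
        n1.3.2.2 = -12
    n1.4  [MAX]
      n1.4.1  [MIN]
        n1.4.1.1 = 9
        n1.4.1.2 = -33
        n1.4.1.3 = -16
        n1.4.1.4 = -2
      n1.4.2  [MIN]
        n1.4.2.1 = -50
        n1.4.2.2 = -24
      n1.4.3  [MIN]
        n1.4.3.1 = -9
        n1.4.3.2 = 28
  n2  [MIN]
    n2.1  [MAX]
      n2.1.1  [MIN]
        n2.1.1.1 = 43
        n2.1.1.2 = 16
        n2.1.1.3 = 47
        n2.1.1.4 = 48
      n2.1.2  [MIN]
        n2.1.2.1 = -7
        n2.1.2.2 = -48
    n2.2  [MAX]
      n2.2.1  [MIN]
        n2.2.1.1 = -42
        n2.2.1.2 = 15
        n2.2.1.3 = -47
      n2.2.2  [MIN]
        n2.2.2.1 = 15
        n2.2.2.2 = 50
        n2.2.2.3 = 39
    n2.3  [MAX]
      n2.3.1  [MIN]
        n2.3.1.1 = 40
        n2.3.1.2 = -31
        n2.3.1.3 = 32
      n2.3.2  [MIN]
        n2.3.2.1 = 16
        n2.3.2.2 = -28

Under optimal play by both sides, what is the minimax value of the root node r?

n1.1.1 (MIN): min(-17, 47, 32) = -17
n1.1.2 (MIN): min(-27, -46) = -46
n1.1.3 (MIN): min(40, -43, -45) = -45
n1.1.4 (MIN): min(33, -38) = -38
n1.1 (MAX): max(-17, -46, -45, -38) = -17
n1.2.1 (MIN): min(-32, -14) = -32
n1.2.2 (MIN): min(-18, 8) = -18
n1.2.3 (MIN): min(-24, -30) = -30
n1.2.4 (MIN): min(9, 22, 30, 8) = 8
n1.2 (MAX): max(-32, -18, -30, 8) = 8
n1.3.1 (MIN): min(-26, -17) = -26
n1.3.2 (MIN): min(4, -12) = -12
n1.3 (MAX): max(-26, -12) = -12
n1.4.1 (MIN): min(9, -33, -16, -2) = -33
n1.4.2 (MIN): min(-50, -24) = -50
n1.4.3 (MIN): min(-9, 28) = -9
n1.4 (MAX): max(-33, -50, -9) = -9
n1 (MIN): min(-17, 8, -12, -9) = -17
n2.1.1 (MIN): min(43, 16, 47, 48) = 16
n2.1.2 (MIN): min(-7, -48) = -48
n2.1 (MAX): max(16, -48) = 16
n2.2.1 (MIN): min(-42, 15, -47) = -47
n2.2.2 (MIN): min(15, 50, 39) = 15
n2.2 (MAX): max(-47, 15) = 15
n2.3.1 (MIN): min(40, -31, 32) = -31
n2.3.2 (MIN): min(16, -28) = -28
n2.3 (MAX): max(-31, -28) = -28
n2 (MIN): min(16, 15, -28) = -28
r (MAX): max(-17, -28) = -17

-17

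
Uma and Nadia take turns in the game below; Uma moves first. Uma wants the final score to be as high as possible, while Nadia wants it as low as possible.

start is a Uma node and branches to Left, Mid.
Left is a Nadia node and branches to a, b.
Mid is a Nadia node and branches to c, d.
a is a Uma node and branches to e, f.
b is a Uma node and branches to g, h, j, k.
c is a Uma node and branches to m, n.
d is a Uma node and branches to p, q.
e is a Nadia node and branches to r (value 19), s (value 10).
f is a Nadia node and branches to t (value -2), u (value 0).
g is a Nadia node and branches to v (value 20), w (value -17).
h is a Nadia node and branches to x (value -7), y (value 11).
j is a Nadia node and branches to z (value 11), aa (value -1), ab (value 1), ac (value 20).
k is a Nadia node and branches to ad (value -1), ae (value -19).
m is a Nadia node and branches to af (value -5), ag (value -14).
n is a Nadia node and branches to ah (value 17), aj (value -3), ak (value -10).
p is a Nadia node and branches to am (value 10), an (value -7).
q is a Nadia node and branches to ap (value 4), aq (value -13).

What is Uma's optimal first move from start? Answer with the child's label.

e (Nadia): min(19, 10) = 10
f (Nadia): min(-2, 0) = -2
a (Uma): max(10, -2) = 10
g (Nadia): min(20, -17) = -17
h (Nadia): min(-7, 11) = -7
j (Nadia): min(11, -1, 1, 20) = -1
k (Nadia): min(-1, -19) = -19
b (Uma): max(-17, -7, -1, -19) = -1
Left (Nadia): min(10, -1) = -1
m (Nadia): min(-5, -14) = -14
n (Nadia): min(17, -3, -10) = -10
c (Uma): max(-14, -10) = -10
p (Nadia): min(10, -7) = -7
q (Nadia): min(4, -13) = -13
d (Uma): max(-7, -13) = -7
Mid (Nadia): min(-10, -7) = -10
start (Uma): max(-1, -10) = -1
Uma at start wants the highest of {Left=-1, Mid=-10}, so chooses Left.

Left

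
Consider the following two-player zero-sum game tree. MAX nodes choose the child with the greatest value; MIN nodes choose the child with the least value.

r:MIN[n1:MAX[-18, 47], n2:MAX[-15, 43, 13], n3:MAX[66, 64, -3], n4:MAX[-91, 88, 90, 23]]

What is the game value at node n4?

90

n4 (MAX): max(-91, 88, 90, 23) = 90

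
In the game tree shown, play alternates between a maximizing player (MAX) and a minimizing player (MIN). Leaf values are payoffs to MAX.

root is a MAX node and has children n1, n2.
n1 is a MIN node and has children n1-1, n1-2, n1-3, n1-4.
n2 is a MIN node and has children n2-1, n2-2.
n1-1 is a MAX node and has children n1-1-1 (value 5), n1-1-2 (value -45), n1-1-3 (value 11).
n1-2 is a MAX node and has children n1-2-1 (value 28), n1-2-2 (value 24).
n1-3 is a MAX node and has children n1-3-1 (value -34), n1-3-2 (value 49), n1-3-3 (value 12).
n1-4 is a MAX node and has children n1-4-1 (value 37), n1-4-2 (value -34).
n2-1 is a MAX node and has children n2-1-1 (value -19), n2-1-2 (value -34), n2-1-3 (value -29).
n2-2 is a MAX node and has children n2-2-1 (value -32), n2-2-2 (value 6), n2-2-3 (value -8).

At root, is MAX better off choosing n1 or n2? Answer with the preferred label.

n1

n1-1 (MAX): max(5, -45, 11) = 11
n1-2 (MAX): max(28, 24) = 28
n1-3 (MAX): max(-34, 49, 12) = 49
n1-4 (MAX): max(37, -34) = 37
n1 (MIN): min(11, 28, 49, 37) = 11
n2-1 (MAX): max(-19, -34, -29) = -19
n2-2 (MAX): max(-32, 6, -8) = 6
n2 (MIN): min(-19, 6) = -19
MAX prefers the higher value; n1=11, n2=-19. n1 is better since 11 > -19.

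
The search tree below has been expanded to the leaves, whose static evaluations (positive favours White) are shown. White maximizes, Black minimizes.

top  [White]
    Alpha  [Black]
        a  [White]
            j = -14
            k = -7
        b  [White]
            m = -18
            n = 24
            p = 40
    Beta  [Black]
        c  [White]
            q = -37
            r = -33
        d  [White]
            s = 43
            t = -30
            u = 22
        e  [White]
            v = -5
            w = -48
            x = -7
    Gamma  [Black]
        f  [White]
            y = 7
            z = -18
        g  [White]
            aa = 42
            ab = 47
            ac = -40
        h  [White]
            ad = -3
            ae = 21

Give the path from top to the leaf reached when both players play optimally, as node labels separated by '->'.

top -> Gamma -> f -> y

a (White): max(-14, -7) = -7
b (White): max(-18, 24, 40) = 40
Alpha (Black): min(-7, 40) = -7
c (White): max(-37, -33) = -33
d (White): max(43, -30, 22) = 43
e (White): max(-5, -48, -7) = -5
Beta (Black): min(-33, 43, -5) = -33
f (White): max(7, -18) = 7
g (White): max(42, 47, -40) = 47
h (White): max(-3, 21) = 21
Gamma (Black): min(7, 47, 21) = 7
top (White): max(-7, -33, 7) = 7
At top, White picks Gamma (highest: 7).
At Gamma, Black picks f (lowest: 7).
At f, White picks y (highest: 7).
Terminal value 7.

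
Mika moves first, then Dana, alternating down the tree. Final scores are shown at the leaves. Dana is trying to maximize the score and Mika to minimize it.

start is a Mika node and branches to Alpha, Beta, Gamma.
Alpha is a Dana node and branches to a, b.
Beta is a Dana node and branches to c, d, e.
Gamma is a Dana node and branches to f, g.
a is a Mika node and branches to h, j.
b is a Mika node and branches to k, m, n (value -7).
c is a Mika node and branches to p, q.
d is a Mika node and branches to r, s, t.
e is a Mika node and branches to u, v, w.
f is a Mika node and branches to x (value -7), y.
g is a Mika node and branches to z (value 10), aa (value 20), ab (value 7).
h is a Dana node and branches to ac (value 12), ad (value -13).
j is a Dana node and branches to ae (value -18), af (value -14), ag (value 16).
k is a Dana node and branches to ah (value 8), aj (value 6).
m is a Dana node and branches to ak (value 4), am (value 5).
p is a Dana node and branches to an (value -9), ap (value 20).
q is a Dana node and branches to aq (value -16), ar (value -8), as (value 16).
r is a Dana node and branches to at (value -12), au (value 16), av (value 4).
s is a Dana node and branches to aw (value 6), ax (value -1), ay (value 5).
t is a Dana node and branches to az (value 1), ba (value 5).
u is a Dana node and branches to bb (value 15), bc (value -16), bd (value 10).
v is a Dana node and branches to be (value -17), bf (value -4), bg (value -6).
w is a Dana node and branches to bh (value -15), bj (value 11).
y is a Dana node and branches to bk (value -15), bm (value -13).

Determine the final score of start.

7

h (Dana): max(12, -13) = 12
j (Dana): max(-18, -14, 16) = 16
a (Mika): min(12, 16) = 12
k (Dana): max(8, 6) = 8
m (Dana): max(4, 5) = 5
b (Mika): min(8, 5, -7) = -7
Alpha (Dana): max(12, -7) = 12
p (Dana): max(-9, 20) = 20
q (Dana): max(-16, -8, 16) = 16
c (Mika): min(20, 16) = 16
r (Dana): max(-12, 16, 4) = 16
s (Dana): max(6, -1, 5) = 6
t (Dana): max(1, 5) = 5
d (Mika): min(16, 6, 5) = 5
u (Dana): max(15, -16, 10) = 15
v (Dana): max(-17, -4, -6) = -4
w (Dana): max(-15, 11) = 11
e (Mika): min(15, -4, 11) = -4
Beta (Dana): max(16, 5, -4) = 16
y (Dana): max(-15, -13) = -13
f (Mika): min(-7, -13) = -13
g (Mika): min(10, 20, 7) = 7
Gamma (Dana): max(-13, 7) = 7
start (Mika): min(12, 16, 7) = 7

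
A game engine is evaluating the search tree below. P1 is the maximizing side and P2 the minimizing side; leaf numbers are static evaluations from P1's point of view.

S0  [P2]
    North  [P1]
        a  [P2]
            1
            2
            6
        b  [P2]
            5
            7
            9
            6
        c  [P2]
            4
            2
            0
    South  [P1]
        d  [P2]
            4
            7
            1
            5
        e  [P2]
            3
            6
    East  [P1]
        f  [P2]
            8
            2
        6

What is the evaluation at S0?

3

a (P2): min(1, 2, 6) = 1
b (P2): min(5, 7, 9, 6) = 5
c (P2): min(4, 2, 0) = 0
North (P1): max(1, 5, 0) = 5
d (P2): min(4, 7, 1, 5) = 1
e (P2): min(3, 6) = 3
South (P1): max(1, 3) = 3
f (P2): min(8, 2) = 2
East (P1): max(2, 6) = 6
S0 (P2): min(5, 3, 6) = 3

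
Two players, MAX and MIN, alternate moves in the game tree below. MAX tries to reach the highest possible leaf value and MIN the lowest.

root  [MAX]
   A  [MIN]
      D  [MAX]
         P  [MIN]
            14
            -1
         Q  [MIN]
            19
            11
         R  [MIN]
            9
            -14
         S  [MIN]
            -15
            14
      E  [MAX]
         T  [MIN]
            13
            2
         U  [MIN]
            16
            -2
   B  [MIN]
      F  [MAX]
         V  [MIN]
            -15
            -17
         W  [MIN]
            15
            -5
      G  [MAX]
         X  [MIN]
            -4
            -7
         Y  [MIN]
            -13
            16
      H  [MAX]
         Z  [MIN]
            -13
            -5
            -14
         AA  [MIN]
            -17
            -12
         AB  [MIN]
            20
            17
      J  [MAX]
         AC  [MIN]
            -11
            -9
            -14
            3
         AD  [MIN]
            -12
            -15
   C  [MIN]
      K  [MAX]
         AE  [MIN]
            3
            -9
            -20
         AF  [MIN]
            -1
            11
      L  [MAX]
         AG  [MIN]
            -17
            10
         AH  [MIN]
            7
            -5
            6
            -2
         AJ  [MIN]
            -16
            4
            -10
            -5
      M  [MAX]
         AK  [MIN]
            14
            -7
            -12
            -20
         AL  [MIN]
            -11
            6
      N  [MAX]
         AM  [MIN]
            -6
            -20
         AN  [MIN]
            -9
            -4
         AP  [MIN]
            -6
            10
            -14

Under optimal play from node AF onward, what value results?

AF (MIN): min(-1, 11) = -1

-1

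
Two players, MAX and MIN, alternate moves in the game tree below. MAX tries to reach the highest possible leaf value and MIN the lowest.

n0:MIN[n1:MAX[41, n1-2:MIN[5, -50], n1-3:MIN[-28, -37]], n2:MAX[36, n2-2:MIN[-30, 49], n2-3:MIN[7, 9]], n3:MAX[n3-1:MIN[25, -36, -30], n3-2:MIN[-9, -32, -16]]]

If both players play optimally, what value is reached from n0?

n1-2 (MIN): min(5, -50) = -50
n1-3 (MIN): min(-28, -37) = -37
n1 (MAX): max(41, -50, -37) = 41
n2-2 (MIN): min(-30, 49) = -30
n2-3 (MIN): min(7, 9) = 7
n2 (MAX): max(36, -30, 7) = 36
n3-1 (MIN): min(25, -36, -30) = -36
n3-2 (MIN): min(-9, -32, -16) = -32
n3 (MAX): max(-36, -32) = -32
n0 (MIN): min(41, 36, -32) = -32

-32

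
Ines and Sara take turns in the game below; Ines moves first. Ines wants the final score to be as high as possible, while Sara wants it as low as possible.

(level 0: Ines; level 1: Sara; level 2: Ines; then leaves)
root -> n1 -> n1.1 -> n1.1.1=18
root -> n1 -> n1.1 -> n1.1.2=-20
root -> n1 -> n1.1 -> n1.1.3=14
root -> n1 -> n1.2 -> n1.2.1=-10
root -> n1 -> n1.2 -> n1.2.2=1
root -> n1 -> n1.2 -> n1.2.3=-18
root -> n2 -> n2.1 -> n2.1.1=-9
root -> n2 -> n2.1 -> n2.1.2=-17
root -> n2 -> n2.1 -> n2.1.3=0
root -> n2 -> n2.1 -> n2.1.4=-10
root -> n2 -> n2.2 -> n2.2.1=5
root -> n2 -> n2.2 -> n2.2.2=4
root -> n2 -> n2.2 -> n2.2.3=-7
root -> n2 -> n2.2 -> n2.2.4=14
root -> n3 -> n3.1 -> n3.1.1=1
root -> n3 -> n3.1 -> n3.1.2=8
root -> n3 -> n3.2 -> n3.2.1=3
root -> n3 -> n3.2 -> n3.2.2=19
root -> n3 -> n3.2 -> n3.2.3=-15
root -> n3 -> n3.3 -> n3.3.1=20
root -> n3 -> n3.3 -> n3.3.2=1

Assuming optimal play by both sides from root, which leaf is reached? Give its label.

n3.1.2

n1.1 (Ines): max(18, -20, 14) = 18
n1.2 (Ines): max(-10, 1, -18) = 1
n1 (Sara): min(18, 1) = 1
n2.1 (Ines): max(-9, -17, 0, -10) = 0
n2.2 (Ines): max(5, 4, -7, 14) = 14
n2 (Sara): min(0, 14) = 0
n3.1 (Ines): max(1, 8) = 8
n3.2 (Ines): max(3, 19, -15) = 19
n3.3 (Ines): max(20, 1) = 20
n3 (Sara): min(8, 19, 20) = 8
root (Ines): max(1, 0, 8) = 8
At root, Ines picks n3 (highest: 8).
At n3, Sara picks n3.1 (lowest: 8).
At n3.1, Ines picks n3.1.2 (highest: 8).
Terminal value 8.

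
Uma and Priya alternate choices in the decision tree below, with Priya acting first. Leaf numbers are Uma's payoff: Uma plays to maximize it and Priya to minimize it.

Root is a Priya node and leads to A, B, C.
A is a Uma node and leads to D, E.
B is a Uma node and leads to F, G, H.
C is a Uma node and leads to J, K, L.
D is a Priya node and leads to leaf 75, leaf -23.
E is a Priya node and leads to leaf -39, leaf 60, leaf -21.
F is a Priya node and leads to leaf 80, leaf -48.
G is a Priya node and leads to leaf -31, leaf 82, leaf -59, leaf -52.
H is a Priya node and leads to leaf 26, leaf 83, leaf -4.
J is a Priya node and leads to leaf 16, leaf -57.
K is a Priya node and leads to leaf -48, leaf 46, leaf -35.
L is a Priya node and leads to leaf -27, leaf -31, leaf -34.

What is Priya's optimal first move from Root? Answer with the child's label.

C

D (Priya): min(75, -23) = -23
E (Priya): min(-39, 60, -21) = -39
A (Uma): max(-23, -39) = -23
F (Priya): min(80, -48) = -48
G (Priya): min(-31, 82, -59, -52) = -59
H (Priya): min(26, 83, -4) = -4
B (Uma): max(-48, -59, -4) = -4
J (Priya): min(16, -57) = -57
K (Priya): min(-48, 46, -35) = -48
L (Priya): min(-27, -31, -34) = -34
C (Uma): max(-57, -48, -34) = -34
Root (Priya): min(-23, -4, -34) = -34
Priya at Root wants the lowest of {A=-23, B=-4, C=-34}, so chooses C.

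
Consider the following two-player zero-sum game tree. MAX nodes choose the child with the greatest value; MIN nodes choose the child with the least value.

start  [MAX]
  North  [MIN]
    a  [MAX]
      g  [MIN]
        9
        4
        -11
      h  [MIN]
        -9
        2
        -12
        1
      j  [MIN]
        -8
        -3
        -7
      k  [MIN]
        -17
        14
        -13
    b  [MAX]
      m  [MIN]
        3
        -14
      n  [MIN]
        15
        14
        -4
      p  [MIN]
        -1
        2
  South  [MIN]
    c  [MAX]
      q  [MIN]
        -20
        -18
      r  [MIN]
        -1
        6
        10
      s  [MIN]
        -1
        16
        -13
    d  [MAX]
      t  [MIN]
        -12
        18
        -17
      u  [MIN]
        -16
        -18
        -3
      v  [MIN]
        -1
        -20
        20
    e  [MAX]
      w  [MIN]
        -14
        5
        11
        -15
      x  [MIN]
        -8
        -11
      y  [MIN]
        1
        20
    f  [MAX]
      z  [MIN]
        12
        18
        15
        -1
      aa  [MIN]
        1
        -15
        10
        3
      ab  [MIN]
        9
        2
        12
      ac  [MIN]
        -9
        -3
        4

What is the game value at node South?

q (MIN): min(-20, -18) = -20
r (MIN): min(-1, 6, 10) = -1
s (MIN): min(-1, 16, -13) = -13
c (MAX): max(-20, -1, -13) = -1
t (MIN): min(-12, 18, -17) = -17
u (MIN): min(-16, -18, -3) = -18
v (MIN): min(-1, -20, 20) = -20
d (MAX): max(-17, -18, -20) = -17
w (MIN): min(-14, 5, 11, -15) = -15
x (MIN): min(-8, -11) = -11
y (MIN): min(1, 20) = 1
e (MAX): max(-15, -11, 1) = 1
z (MIN): min(12, 18, 15, -1) = -1
aa (MIN): min(1, -15, 10, 3) = -15
ab (MIN): min(9, 2, 12) = 2
ac (MIN): min(-9, -3, 4) = -9
f (MAX): max(-1, -15, 2, -9) = 2
South (MIN): min(-1, -17, 1, 2) = -17

-17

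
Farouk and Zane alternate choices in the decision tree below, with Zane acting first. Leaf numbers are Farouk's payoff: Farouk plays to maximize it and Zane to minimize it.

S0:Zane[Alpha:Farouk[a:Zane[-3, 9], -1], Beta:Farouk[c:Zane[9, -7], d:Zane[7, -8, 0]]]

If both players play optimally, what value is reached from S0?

-7

a (Zane): min(-3, 9) = -3
Alpha (Farouk): max(-3, -1) = -1
c (Zane): min(9, -7) = -7
d (Zane): min(7, -8, 0) = -8
Beta (Farouk): max(-7, -8) = -7
S0 (Zane): min(-1, -7) = -7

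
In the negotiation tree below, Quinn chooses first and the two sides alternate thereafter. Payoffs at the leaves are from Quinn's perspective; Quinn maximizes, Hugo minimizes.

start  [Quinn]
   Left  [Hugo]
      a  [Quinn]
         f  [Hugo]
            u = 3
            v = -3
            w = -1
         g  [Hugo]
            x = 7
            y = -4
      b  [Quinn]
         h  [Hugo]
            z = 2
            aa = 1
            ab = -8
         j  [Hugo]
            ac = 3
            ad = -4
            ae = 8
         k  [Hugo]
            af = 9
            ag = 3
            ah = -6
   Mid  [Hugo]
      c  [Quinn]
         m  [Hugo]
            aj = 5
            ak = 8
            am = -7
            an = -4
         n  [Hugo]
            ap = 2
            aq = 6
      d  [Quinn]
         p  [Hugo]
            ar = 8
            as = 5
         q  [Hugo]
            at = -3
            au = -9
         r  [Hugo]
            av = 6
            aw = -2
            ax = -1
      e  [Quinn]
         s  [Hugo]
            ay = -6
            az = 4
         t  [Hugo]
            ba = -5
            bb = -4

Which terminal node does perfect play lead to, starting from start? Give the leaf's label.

f (Hugo): min(3, -3, -1) = -3
g (Hugo): min(7, -4) = -4
a (Quinn): max(-3, -4) = -3
h (Hugo): min(2, 1, -8) = -8
j (Hugo): min(3, -4, 8) = -4
k (Hugo): min(9, 3, -6) = -6
b (Quinn): max(-8, -4, -6) = -4
Left (Hugo): min(-3, -4) = -4
m (Hugo): min(5, 8, -7, -4) = -7
n (Hugo): min(2, 6) = 2
c (Quinn): max(-7, 2) = 2
p (Hugo): min(8, 5) = 5
q (Hugo): min(-3, -9) = -9
r (Hugo): min(6, -2, -1) = -2
d (Quinn): max(5, -9, -2) = 5
s (Hugo): min(-6, 4) = -6
t (Hugo): min(-5, -4) = -5
e (Quinn): max(-6, -5) = -5
Mid (Hugo): min(2, 5, -5) = -5
start (Quinn): max(-4, -5) = -4
At start, Quinn picks Left (highest: -4).
At Left, Hugo picks b (lowest: -4).
At b, Quinn picks j (highest: -4).
At j, Hugo picks ad (lowest: -4).
Terminal value -4.

ad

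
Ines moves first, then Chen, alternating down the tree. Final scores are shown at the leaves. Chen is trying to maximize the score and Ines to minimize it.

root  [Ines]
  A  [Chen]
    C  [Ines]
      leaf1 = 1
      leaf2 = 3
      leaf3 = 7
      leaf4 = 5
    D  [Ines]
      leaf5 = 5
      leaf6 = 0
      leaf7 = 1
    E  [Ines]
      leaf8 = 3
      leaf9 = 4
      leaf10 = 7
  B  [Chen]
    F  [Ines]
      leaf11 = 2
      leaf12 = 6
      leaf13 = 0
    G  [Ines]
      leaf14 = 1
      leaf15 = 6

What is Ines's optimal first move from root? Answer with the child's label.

B

C (Ines): min(1, 3, 7, 5) = 1
D (Ines): min(5, 0, 1) = 0
E (Ines): min(3, 4, 7) = 3
A (Chen): max(1, 0, 3) = 3
F (Ines): min(2, 6, 0) = 0
G (Ines): min(1, 6) = 1
B (Chen): max(0, 1) = 1
root (Ines): min(3, 1) = 1
Ines at root wants the lowest of {A=3, B=1}, so chooses B.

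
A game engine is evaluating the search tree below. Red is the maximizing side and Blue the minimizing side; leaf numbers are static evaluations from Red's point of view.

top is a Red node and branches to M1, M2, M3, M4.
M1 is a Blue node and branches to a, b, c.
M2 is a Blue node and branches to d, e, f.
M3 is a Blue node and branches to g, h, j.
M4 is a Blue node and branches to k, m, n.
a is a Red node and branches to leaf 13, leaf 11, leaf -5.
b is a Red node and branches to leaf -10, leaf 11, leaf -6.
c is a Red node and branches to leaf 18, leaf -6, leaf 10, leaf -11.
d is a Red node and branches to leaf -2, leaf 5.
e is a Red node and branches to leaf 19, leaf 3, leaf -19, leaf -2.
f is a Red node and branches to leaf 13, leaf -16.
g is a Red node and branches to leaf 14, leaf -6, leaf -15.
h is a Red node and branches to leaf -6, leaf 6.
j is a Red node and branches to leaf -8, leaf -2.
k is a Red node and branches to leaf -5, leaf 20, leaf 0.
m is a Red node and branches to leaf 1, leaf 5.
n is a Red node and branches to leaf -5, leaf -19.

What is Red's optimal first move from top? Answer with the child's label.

a (Red): max(13, 11, -5) = 13
b (Red): max(-10, 11, -6) = 11
c (Red): max(18, -6, 10, -11) = 18
M1 (Blue): min(13, 11, 18) = 11
d (Red): max(-2, 5) = 5
e (Red): max(19, 3, -19, -2) = 19
f (Red): max(13, -16) = 13
M2 (Blue): min(5, 19, 13) = 5
g (Red): max(14, -6, -15) = 14
h (Red): max(-6, 6) = 6
j (Red): max(-8, -2) = -2
M3 (Blue): min(14, 6, -2) = -2
k (Red): max(-5, 20, 0) = 20
m (Red): max(1, 5) = 5
n (Red): max(-5, -19) = -5
M4 (Blue): min(20, 5, -5) = -5
top (Red): max(11, 5, -2, -5) = 11
Red at top wants the highest of {M1=11, M2=5, M3=-2, M4=-5}, so chooses M1.

M1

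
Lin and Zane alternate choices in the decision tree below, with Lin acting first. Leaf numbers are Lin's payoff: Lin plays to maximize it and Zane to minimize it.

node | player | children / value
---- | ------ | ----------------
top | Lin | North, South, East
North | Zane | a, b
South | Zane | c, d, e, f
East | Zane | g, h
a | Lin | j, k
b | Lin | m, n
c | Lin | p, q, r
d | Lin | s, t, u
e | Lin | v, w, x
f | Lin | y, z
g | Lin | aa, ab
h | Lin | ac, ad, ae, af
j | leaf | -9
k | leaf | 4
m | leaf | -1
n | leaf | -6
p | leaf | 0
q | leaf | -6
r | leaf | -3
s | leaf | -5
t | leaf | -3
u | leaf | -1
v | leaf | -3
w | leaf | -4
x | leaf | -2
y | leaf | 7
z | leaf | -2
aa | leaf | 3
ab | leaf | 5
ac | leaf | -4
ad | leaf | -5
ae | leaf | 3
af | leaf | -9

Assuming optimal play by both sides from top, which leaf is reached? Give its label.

a (Lin): max(-9, 4) = 4
b (Lin): max(-1, -6) = -1
North (Zane): min(4, -1) = -1
c (Lin): max(0, -6, -3) = 0
d (Lin): max(-5, -3, -1) = -1
e (Lin): max(-3, -4, -2) = -2
f (Lin): max(7, -2) = 7
South (Zane): min(0, -1, -2, 7) = -2
g (Lin): max(3, 5) = 5
h (Lin): max(-4, -5, 3, -9) = 3
East (Zane): min(5, 3) = 3
top (Lin): max(-1, -2, 3) = 3
At top, Lin picks East (highest: 3).
At East, Zane picks h (lowest: 3).
At h, Lin picks ae (highest: 3).
Terminal value 3.

ae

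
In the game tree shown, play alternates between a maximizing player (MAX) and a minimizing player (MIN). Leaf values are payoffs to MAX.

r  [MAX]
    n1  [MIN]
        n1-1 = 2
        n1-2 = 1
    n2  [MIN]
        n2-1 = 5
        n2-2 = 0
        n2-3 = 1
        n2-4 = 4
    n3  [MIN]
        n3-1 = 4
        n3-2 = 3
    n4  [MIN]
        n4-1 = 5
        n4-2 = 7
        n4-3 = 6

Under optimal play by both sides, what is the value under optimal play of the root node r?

n1 (MIN): min(2, 1) = 1
n2 (MIN): min(5, 0, 1, 4) = 0
n3 (MIN): min(4, 3) = 3
n4 (MIN): min(5, 7, 6) = 5
r (MAX): max(1, 0, 3, 5) = 5

5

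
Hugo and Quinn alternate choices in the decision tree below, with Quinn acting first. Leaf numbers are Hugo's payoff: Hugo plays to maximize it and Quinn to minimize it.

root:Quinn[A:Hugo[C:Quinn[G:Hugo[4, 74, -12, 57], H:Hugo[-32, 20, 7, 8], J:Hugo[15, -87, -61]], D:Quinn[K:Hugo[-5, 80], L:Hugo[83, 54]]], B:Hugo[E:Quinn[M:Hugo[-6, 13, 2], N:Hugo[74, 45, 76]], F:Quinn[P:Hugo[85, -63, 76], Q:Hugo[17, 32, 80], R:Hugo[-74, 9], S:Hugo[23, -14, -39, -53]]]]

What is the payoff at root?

G (Hugo): max(4, 74, -12, 57) = 74
H (Hugo): max(-32, 20, 7, 8) = 20
J (Hugo): max(15, -87, -61) = 15
C (Quinn): min(74, 20, 15) = 15
K (Hugo): max(-5, 80) = 80
L (Hugo): max(83, 54) = 83
D (Quinn): min(80, 83) = 80
A (Hugo): max(15, 80) = 80
M (Hugo): max(-6, 13, 2) = 13
N (Hugo): max(74, 45, 76) = 76
E (Quinn): min(13, 76) = 13
P (Hugo): max(85, -63, 76) = 85
Q (Hugo): max(17, 32, 80) = 80
R (Hugo): max(-74, 9) = 9
S (Hugo): max(23, -14, -39, -53) = 23
F (Quinn): min(85, 80, 9, 23) = 9
B (Hugo): max(13, 9) = 13
root (Quinn): min(80, 13) = 13

13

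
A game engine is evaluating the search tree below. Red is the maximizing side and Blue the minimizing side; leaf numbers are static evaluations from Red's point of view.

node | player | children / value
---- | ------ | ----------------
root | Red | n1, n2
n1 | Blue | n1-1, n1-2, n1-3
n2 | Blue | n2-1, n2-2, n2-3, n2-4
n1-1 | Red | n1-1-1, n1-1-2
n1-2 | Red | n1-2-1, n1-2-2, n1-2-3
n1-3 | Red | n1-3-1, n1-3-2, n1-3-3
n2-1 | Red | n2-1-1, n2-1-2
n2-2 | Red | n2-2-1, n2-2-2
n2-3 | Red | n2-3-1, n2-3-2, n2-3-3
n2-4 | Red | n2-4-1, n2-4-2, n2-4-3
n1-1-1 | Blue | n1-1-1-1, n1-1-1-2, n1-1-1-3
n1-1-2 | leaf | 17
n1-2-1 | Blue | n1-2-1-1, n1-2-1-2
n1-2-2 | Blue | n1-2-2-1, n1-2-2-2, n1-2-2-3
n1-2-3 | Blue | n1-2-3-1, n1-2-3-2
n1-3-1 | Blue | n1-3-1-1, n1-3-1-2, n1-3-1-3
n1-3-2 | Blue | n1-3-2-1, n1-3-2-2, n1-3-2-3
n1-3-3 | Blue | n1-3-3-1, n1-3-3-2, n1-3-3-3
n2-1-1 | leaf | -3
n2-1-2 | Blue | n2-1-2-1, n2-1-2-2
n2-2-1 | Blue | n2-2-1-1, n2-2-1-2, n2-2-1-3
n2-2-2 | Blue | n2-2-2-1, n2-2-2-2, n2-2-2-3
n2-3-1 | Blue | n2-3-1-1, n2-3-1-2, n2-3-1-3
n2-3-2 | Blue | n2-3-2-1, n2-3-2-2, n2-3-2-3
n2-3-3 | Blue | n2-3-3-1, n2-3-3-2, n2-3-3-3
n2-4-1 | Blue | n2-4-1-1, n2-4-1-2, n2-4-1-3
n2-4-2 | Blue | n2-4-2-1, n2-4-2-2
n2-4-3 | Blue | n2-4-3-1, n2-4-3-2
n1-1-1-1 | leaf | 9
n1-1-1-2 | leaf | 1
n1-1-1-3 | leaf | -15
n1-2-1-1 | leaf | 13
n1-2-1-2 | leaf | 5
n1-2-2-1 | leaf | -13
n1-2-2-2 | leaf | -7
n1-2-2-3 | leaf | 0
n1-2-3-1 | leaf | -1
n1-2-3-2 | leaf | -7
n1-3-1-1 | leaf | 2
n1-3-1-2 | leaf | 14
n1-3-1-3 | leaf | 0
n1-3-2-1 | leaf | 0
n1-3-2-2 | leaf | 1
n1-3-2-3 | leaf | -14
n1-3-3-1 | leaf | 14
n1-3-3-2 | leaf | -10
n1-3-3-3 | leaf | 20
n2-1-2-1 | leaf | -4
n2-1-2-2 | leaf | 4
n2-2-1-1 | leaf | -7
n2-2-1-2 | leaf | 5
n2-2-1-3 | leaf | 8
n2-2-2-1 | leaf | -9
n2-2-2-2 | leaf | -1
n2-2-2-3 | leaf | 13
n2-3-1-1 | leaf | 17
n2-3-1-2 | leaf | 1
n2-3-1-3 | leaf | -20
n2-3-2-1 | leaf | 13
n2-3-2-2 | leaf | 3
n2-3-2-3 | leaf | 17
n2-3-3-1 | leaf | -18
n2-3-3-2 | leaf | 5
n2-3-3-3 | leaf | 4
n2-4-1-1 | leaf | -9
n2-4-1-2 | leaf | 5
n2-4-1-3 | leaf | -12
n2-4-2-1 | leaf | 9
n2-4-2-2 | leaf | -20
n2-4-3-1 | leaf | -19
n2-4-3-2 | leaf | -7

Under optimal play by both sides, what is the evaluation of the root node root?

0

n1-1-1 (Blue): min(9, 1, -15) = -15
n1-1 (Red): max(-15, 17) = 17
n1-2-1 (Blue): min(13, 5) = 5
n1-2-2 (Blue): min(-13, -7, 0) = -13
n1-2-3 (Blue): min(-1, -7) = -7
n1-2 (Red): max(5, -13, -7) = 5
n1-3-1 (Blue): min(2, 14, 0) = 0
n1-3-2 (Blue): min(0, 1, -14) = -14
n1-3-3 (Blue): min(14, -10, 20) = -10
n1-3 (Red): max(0, -14, -10) = 0
n1 (Blue): min(17, 5, 0) = 0
n2-1-2 (Blue): min(-4, 4) = -4
n2-1 (Red): max(-3, -4) = -3
n2-2-1 (Blue): min(-7, 5, 8) = -7
n2-2-2 (Blue): min(-9, -1, 13) = -9
n2-2 (Red): max(-7, -9) = -7
n2-3-1 (Blue): min(17, 1, -20) = -20
n2-3-2 (Blue): min(13, 3, 17) = 3
n2-3-3 (Blue): min(-18, 5, 4) = -18
n2-3 (Red): max(-20, 3, -18) = 3
n2-4-1 (Blue): min(-9, 5, -12) = -12
n2-4-2 (Blue): min(9, -20) = -20
n2-4-3 (Blue): min(-19, -7) = -19
n2-4 (Red): max(-12, -20, -19) = -12
n2 (Blue): min(-3, -7, 3, -12) = -12
root (Red): max(0, -12) = 0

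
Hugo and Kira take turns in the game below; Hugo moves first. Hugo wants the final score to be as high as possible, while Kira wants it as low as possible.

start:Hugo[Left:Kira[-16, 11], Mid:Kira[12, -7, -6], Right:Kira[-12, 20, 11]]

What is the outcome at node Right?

Right (Kira): min(-12, 20, 11) = -12

-12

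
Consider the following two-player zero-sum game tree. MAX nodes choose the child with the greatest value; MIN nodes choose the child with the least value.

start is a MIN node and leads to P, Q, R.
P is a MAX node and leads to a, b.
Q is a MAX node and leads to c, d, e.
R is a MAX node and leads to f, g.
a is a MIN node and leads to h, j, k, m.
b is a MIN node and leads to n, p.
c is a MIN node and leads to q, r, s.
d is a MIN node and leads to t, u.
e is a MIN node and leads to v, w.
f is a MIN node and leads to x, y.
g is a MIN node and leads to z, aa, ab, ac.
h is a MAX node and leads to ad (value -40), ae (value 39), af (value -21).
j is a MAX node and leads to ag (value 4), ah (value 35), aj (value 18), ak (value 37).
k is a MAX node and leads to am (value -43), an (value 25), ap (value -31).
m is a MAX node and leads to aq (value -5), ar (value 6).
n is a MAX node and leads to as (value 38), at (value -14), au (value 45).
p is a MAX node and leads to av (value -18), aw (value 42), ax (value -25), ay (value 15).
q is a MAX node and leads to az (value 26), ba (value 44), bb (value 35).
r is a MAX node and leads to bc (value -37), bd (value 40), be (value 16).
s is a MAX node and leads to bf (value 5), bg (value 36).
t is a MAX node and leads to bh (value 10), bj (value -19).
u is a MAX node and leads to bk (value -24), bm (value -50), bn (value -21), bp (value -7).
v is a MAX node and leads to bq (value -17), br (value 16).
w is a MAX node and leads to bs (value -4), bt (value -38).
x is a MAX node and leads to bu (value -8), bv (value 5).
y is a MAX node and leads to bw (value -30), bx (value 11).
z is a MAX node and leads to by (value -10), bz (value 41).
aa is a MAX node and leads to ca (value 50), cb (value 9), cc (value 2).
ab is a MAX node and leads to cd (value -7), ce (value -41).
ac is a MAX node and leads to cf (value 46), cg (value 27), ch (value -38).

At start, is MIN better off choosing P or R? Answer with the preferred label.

R

h (MAX): max(-40, 39, -21) = 39
j (MAX): max(4, 35, 18, 37) = 37
k (MAX): max(-43, 25, -31) = 25
m (MAX): max(-5, 6) = 6
a (MIN): min(39, 37, 25, 6) = 6
n (MAX): max(38, -14, 45) = 45
p (MAX): max(-18, 42, -25, 15) = 42
b (MIN): min(45, 42) = 42
P (MAX): max(6, 42) = 42
x (MAX): max(-8, 5) = 5
y (MAX): max(-30, 11) = 11
f (MIN): min(5, 11) = 5
z (MAX): max(-10, 41) = 41
aa (MAX): max(50, 9, 2) = 50
ab (MAX): max(-7, -41) = -7
ac (MAX): max(46, 27, -38) = 46
g (MIN): min(41, 50, -7, 46) = -7
R (MAX): max(5, -7) = 5
MIN prefers the lower value; P=42, R=5. R is better since 5 < 42.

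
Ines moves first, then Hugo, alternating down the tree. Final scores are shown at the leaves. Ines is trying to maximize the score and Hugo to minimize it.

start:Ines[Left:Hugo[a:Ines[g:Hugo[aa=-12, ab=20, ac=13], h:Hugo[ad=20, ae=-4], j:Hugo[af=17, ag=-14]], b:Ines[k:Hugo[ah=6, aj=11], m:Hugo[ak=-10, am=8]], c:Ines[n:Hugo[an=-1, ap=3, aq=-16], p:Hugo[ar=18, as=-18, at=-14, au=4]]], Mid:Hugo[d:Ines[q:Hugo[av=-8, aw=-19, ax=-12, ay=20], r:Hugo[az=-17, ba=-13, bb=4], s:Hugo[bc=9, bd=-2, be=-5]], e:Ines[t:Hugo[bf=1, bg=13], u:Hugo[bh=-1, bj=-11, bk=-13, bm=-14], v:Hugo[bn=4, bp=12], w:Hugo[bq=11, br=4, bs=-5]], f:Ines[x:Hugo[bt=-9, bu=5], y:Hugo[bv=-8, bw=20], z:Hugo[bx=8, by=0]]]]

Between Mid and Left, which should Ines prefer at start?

Mid

q (Hugo): min(-8, -19, -12, 20) = -19
r (Hugo): min(-17, -13, 4) = -17
s (Hugo): min(9, -2, -5) = -5
d (Ines): max(-19, -17, -5) = -5
t (Hugo): min(1, 13) = 1
u (Hugo): min(-1, -11, -13, -14) = -14
v (Hugo): min(4, 12) = 4
w (Hugo): min(11, 4, -5) = -5
e (Ines): max(1, -14, 4, -5) = 4
x (Hugo): min(-9, 5) = -9
y (Hugo): min(-8, 20) = -8
z (Hugo): min(8, 0) = 0
f (Ines): max(-9, -8, 0) = 0
Mid (Hugo): min(-5, 4, 0) = -5
g (Hugo): min(-12, 20, 13) = -12
h (Hugo): min(20, -4) = -4
j (Hugo): min(17, -14) = -14
a (Ines): max(-12, -4, -14) = -4
k (Hugo): min(6, 11) = 6
m (Hugo): min(-10, 8) = -10
b (Ines): max(6, -10) = 6
n (Hugo): min(-1, 3, -16) = -16
p (Hugo): min(18, -18, -14, 4) = -18
c (Ines): max(-16, -18) = -16
Left (Hugo): min(-4, 6, -16) = -16
Ines prefers the higher value; Mid=-5, Left=-16. Mid is better since -5 > -16.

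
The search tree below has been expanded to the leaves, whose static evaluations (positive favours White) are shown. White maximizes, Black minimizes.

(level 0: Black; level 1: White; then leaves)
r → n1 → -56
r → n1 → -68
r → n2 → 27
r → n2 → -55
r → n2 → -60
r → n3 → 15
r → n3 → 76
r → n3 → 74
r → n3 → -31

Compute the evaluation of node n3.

n3 (White): max(15, 76, 74, -31) = 76

76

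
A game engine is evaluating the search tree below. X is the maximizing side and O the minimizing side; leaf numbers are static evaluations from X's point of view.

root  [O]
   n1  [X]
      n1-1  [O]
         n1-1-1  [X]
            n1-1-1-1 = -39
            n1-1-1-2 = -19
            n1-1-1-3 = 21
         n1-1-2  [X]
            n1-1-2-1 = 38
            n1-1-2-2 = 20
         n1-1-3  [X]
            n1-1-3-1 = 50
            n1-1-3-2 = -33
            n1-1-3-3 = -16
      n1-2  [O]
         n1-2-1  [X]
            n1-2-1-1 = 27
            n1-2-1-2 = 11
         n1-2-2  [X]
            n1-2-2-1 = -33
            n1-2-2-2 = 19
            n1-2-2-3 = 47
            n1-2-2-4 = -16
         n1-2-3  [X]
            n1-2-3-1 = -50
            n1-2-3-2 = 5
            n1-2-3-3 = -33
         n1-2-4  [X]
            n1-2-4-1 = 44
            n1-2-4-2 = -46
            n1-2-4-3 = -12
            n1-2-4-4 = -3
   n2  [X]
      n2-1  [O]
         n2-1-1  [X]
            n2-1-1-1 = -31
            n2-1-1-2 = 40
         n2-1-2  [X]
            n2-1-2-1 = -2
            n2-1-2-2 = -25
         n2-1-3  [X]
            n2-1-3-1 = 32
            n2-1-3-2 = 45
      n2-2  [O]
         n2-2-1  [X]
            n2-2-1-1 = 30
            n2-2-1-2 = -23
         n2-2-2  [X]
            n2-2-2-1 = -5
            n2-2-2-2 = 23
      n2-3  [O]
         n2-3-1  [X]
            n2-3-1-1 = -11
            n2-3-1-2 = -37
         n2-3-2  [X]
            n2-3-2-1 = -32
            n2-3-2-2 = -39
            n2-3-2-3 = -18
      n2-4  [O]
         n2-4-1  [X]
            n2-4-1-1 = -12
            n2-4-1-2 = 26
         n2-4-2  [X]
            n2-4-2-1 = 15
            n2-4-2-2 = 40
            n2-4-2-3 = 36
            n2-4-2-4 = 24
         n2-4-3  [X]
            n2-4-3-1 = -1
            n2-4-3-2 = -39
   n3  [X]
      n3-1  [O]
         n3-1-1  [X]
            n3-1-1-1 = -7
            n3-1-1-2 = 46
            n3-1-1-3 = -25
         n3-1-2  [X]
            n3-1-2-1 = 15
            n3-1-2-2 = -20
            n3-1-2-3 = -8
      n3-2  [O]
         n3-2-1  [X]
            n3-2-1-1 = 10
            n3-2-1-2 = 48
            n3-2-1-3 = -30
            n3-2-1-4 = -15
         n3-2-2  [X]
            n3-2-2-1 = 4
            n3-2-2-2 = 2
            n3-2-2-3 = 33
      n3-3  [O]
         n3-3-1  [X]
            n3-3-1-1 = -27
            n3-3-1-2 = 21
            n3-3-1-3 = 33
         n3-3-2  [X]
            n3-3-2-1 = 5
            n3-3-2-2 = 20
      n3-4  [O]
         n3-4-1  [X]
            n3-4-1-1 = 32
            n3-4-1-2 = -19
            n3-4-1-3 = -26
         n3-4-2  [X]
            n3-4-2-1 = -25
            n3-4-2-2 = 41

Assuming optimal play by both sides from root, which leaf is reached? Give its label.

n1-1-1 (X): max(-39, -19, 21) = 21
n1-1-2 (X): max(38, 20) = 38
n1-1-3 (X): max(50, -33, -16) = 50
n1-1 (O): min(21, 38, 50) = 21
n1-2-1 (X): max(27, 11) = 27
n1-2-2 (X): max(-33, 19, 47, -16) = 47
n1-2-3 (X): max(-50, 5, -33) = 5
n1-2-4 (X): max(44, -46, -12, -3) = 44
n1-2 (O): min(27, 47, 5, 44) = 5
n1 (X): max(21, 5) = 21
n2-1-1 (X): max(-31, 40) = 40
n2-1-2 (X): max(-2, -25) = -2
n2-1-3 (X): max(32, 45) = 45
n2-1 (O): min(40, -2, 45) = -2
n2-2-1 (X): max(30, -23) = 30
n2-2-2 (X): max(-5, 23) = 23
n2-2 (O): min(30, 23) = 23
n2-3-1 (X): max(-11, -37) = -11
n2-3-2 (X): max(-32, -39, -18) = -18
n2-3 (O): min(-11, -18) = -18
n2-4-1 (X): max(-12, 26) = 26
n2-4-2 (X): max(15, 40, 36, 24) = 40
n2-4-3 (X): max(-1, -39) = -1
n2-4 (O): min(26, 40, -1) = -1
n2 (X): max(-2, 23, -18, -1) = 23
n3-1-1 (X): max(-7, 46, -25) = 46
n3-1-2 (X): max(15, -20, -8) = 15
n3-1 (O): min(46, 15) = 15
n3-2-1 (X): max(10, 48, -30, -15) = 48
n3-2-2 (X): max(4, 2, 33) = 33
n3-2 (O): min(48, 33) = 33
n3-3-1 (X): max(-27, 21, 33) = 33
n3-3-2 (X): max(5, 20) = 20
n3-3 (O): min(33, 20) = 20
n3-4-1 (X): max(32, -19, -26) = 32
n3-4-2 (X): max(-25, 41) = 41
n3-4 (O): min(32, 41) = 32
n3 (X): max(15, 33, 20, 32) = 33
root (O): min(21, 23, 33) = 21
At root, O picks n1 (lowest: 21).
At n1, X picks n1-1 (highest: 21).
At n1-1, O picks n1-1-1 (lowest: 21).
At n1-1-1, X picks n1-1-1-3 (highest: 21).
Terminal value 21.

n1-1-1-3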